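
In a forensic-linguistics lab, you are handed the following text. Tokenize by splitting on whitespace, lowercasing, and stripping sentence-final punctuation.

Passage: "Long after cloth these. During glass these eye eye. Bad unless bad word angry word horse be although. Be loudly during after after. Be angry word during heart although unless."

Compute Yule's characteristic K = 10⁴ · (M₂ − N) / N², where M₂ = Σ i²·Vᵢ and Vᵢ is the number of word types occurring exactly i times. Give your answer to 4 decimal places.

Frequencies: after:3, during:3, word:3, be:3, these:2, eye:2, bad:2, unless:2, angry:2, although:2, long:1, cloth:1, glass:1, horse:1, loudly:1, heart:1
N = 30. Frequency spectrum: V_1=6, V_2=6, V_3=4
M₂ = 1²·6 + 2²·6 + 3²·4 = 66
K = 10000 × (66 − 30) / 30² = 400.0000

400.0000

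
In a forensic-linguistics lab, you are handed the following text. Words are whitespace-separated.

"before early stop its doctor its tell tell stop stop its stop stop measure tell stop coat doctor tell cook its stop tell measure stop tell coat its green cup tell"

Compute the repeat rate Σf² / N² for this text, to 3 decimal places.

0.161

Frequencies: stop:8, tell:7, its:5, doctor:2, measure:2, coat:2, before:1, early:1, cook:1, green:1, cup:1
Σf² = 155; N² = 961
Repeat rate = 155 / 961 = 0.161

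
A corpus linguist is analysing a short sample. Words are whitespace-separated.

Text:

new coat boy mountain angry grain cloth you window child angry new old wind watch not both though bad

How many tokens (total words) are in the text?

Tokens: new, coat, boy, mountain, angry, grain, cloth, you, window, child, angry, new, old, wind, watch, not, both, though, bad
N = 19

19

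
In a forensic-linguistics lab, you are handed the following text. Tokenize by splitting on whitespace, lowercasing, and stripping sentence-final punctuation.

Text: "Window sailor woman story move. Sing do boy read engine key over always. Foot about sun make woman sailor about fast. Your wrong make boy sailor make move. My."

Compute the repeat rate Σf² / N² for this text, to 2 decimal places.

0.06

Frequencies: sailor:3, make:3, woman:2, move:2, boy:2, about:2, window:1, story:1, sing:1, do:1, read:1, engine:1, key:1, over:1, always:1, foot:1, sun:1, fast:1, your:1, wrong:1, … (1 more, each freq 1)
Σf² = 49; N² = 841
Repeat rate = 49 / 841 = 0.06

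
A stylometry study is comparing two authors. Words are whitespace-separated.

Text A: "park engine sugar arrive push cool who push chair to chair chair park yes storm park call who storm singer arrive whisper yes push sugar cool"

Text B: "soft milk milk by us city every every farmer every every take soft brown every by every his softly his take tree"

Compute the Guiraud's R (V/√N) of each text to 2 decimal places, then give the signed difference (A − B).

0.19

A: V=14, N=26, R=2.75
B: V=12, N=22, R=2.56
Difference = 2.75 − 2.56 = 0.19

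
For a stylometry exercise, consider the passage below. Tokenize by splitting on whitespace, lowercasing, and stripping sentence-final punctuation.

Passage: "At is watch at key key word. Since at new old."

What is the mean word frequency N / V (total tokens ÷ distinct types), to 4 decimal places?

N = 11 tokens, V = 8 types.
Mean frequency = N / V = 11 / 8 = 1.3750

1.3750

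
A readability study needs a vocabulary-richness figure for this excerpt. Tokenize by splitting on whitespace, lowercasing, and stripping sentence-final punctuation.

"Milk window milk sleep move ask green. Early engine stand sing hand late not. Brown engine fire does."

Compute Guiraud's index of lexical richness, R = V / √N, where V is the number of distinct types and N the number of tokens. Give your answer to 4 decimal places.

N = 18, V = 16.
√N = 4.242641
R = 16 / 4.242641 = 3.7712

3.7712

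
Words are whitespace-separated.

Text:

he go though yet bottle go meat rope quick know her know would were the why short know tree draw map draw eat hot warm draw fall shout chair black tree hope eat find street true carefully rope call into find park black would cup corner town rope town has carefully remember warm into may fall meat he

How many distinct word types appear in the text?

Distinct types: {black, bottle, call, carefully, chair, corner, cup, draw, eat, fall, find, go, has, he, her, hope, hot, into, know, map, may, meat, park, quick, remember, rope, short, shout, street, the, though, town, tree, true, warm, were, why, would, yet}
V = 39

39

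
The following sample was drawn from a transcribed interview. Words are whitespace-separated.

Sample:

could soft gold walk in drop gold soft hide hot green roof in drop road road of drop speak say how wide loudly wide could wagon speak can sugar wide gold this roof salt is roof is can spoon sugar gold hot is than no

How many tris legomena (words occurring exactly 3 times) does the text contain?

4

Frequencies: gold:4, drop:3, roof:3, wide:3, is:3, could:2, soft:2, in:2, hot:2, road:2, speak:2, can:2, sugar:2, walk:1, hide:1, green:1, of:1, say:1, how:1, loudly:1, … (6 more, each freq 1)
Words with frequency 3: drop, is, roof, wide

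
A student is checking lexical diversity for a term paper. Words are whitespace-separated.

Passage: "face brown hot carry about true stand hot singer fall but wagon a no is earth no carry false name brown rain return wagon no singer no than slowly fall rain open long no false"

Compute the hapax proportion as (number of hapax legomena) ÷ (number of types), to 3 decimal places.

Frequencies: no:5, brown:2, hot:2, carry:2, singer:2, fall:2, wagon:2, false:2, rain:2, face:1, about:1, true:1, stand:1, but:1, a:1, is:1, earth:1, name:1, return:1, than:1, … (3 more, each freq 1)
Hapax count = 14; type count = 23.
Ratio = 14 / 23 = 0.609

0.609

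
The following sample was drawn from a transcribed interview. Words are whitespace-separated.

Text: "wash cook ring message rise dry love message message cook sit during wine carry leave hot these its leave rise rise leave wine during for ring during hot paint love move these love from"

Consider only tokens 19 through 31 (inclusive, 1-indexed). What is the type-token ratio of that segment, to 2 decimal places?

0.77

Segment tokens 19–31: leave, rise, rise, leave, wine, during, for, ring, during, hot, paint, love, move
Segment N = 13, segment V = 10.
TTR = 10 / 13 = 0.77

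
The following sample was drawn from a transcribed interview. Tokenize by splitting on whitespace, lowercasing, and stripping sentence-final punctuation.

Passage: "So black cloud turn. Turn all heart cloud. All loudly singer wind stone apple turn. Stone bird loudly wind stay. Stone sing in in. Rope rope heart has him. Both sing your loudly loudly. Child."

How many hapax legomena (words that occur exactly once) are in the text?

11

Frequencies: loudly:4, turn:3, stone:3, cloud:2, all:2, heart:2, wind:2, sing:2, in:2, rope:2, so:1, black:1, singer:1, apple:1, bird:1, stay:1, has:1, him:1, both:1, your:1, … (1 more, each freq 1)
Hapax (freq=1): apple, bird, black, both, child, has, him, singer, so, stay, your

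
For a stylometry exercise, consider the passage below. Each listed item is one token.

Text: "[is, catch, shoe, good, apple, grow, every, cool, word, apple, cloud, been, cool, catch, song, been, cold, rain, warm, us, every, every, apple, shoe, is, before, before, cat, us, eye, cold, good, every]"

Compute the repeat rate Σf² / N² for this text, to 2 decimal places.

Frequencies: every:4, apple:3, is:2, catch:2, shoe:2, good:2, cool:2, been:2, cold:2, us:2, before:2, grow:1, word:1, cloud:1, song:1, rain:1, warm:1, cat:1, eye:1
Σf² = 69; N² = 1089
Repeat rate = 69 / 1089 = 0.06

0.06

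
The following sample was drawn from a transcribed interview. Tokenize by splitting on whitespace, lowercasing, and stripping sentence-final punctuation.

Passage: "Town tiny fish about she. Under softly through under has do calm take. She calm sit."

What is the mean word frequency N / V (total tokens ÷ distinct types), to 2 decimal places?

1.23

N = 16 tokens, V = 13 types.
Mean frequency = N / V = 16 / 13 = 1.23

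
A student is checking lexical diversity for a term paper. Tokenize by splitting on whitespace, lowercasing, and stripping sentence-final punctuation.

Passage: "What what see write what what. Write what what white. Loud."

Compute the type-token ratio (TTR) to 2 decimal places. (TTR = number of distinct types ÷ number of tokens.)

0.45

N = 11 tokens, V = 5 types.
TTR = V / N = 5 / 11 = 0.45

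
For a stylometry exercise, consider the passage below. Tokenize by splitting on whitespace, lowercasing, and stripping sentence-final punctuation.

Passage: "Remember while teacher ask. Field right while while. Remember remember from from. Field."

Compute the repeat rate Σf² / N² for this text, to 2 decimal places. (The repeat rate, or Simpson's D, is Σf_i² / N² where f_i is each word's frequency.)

Frequencies: remember:3, while:3, field:2, from:2, teacher:1, ask:1, right:1
Σf² = 29; N² = 169
Repeat rate = 29 / 169 = 0.17

0.17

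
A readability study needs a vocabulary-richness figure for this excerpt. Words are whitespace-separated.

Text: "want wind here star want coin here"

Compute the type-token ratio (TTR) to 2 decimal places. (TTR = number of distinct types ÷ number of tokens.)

0.71

N = 7 tokens, V = 5 types.
TTR = V / N = 5 / 7 = 0.71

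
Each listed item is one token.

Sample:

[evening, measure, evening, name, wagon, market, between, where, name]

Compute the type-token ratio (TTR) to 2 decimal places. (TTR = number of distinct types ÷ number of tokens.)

0.78

N = 9 tokens, V = 7 types.
TTR = V / N = 7 / 9 = 0.78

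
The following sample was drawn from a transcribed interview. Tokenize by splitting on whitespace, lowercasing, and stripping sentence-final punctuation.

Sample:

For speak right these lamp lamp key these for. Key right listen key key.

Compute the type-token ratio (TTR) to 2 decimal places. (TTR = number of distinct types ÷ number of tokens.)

N = 14 tokens, V = 7 types.
TTR = V / N = 7 / 14 = 0.50

0.50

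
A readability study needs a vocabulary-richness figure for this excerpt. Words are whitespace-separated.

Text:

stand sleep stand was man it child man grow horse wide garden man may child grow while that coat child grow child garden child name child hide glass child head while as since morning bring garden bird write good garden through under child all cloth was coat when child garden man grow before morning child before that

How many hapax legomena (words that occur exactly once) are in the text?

Frequencies: child:10, garden:5, man:4, grow:4, stand:2, was:2, while:2, that:2, coat:2, morning:2, before:2, sleep:1, it:1, horse:1, wide:1, may:1, name:1, hide:1, glass:1, head:1, … (11 more, each freq 1)
Hapax (freq=1): all, as, bird, bring, cloth, glass, good, head, hide, horse, it, may, name, since, sleep, through, under, when, wide, write

20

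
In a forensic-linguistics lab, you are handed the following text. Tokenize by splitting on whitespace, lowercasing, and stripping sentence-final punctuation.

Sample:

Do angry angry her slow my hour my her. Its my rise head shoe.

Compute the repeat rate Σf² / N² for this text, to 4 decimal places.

0.1224

Frequencies: my:3, angry:2, her:2, do:1, slow:1, hour:1, its:1, rise:1, head:1, shoe:1
Σf² = 24; N² = 196
Repeat rate = 24 / 196 = 0.1224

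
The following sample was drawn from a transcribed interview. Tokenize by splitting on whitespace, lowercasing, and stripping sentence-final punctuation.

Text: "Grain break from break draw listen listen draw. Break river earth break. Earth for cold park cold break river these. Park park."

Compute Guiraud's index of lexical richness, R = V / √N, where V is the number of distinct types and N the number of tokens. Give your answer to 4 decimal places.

2.3452

N = 22, V = 11.
√N = 4.690416
R = 11 / 4.690416 = 2.3452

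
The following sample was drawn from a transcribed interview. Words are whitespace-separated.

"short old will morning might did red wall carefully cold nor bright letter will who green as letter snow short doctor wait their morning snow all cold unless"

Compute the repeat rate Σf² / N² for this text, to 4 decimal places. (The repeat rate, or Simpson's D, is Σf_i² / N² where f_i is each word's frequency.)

Frequencies: short:2, will:2, morning:2, cold:2, letter:2, snow:2, old:1, might:1, did:1, red:1, wall:1, carefully:1, nor:1, bright:1, who:1, green:1, as:1, doctor:1, wait:1, their:1, … (2 more, each freq 1)
Σf² = 40; N² = 784
Repeat rate = 40 / 784 = 0.0510

0.0510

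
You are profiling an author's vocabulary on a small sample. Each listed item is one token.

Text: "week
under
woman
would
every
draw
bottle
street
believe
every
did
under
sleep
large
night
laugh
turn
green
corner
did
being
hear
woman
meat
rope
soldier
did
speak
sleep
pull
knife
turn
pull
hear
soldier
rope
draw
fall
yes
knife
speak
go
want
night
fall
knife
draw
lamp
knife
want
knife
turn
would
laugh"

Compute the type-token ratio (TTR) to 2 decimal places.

N = 54 tokens, V = 30 types.
TTR = V / N = 30 / 54 = 0.56

0.56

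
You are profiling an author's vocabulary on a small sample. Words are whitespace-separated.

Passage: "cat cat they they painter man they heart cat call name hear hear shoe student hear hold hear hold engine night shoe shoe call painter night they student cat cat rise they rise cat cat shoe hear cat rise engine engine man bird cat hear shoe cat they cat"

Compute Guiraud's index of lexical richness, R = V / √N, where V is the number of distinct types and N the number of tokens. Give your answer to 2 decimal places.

N = 49, V = 15.
√N = 7.000000
R = 15 / 7.000000 = 2.14

2.14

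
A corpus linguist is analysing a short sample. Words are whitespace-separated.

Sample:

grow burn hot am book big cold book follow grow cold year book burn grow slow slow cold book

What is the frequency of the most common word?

Frequencies: book:4, grow:3, cold:3, burn:2, slow:2, hot:1, am:1, big:1, follow:1, year:1
Most common: 'book' with frequency 4.

4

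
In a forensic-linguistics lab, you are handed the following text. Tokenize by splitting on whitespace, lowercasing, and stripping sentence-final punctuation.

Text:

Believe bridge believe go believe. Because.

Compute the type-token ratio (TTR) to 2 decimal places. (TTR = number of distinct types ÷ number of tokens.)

0.67

N = 6 tokens, V = 4 types.
TTR = V / N = 4 / 6 = 0.67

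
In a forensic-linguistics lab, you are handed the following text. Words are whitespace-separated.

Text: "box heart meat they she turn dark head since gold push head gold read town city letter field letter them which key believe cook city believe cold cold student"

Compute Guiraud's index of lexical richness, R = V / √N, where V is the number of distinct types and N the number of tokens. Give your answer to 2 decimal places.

N = 29, V = 23.
√N = 5.385165
R = 23 / 5.385165 = 4.27

4.27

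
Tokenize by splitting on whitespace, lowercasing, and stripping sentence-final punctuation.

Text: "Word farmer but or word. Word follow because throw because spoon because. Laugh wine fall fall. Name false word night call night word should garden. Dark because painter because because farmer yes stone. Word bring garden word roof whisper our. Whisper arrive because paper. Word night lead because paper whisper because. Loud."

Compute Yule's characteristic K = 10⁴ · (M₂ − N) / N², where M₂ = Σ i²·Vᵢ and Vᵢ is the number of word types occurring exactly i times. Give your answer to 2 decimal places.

Frequencies: because:9, word:8, night:3, whisper:3, farmer:2, fall:2, garden:2, paper:2, but:1, or:1, follow:1, throw:1, spoon:1, laugh:1, wine:1, name:1, false:1, call:1, should:1, dark:1, … (9 more, each freq 1)
N = 52. Frequency spectrum: V_1=21, V_2=4, V_3=2, V_8=1, V_9=1
M₂ = 1²·21 + 2²·4 + 3²·2 + 8²·1 + 9²·1 = 200
K = 10000 × (200 − 52) / 52² = 547.34

547.34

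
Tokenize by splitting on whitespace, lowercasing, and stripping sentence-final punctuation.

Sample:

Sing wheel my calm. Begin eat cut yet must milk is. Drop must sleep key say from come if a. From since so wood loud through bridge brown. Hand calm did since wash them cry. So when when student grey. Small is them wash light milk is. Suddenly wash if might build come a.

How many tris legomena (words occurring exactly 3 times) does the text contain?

2

Frequencies: is:3, wash:3, calm:2, must:2, milk:2, from:2, come:2, if:2, a:2, since:2, so:2, them:2, when:2, sing:1, wheel:1, my:1, begin:1, eat:1, cut:1, yet:1, … (19 more, each freq 1)
Words with frequency 3: is, wash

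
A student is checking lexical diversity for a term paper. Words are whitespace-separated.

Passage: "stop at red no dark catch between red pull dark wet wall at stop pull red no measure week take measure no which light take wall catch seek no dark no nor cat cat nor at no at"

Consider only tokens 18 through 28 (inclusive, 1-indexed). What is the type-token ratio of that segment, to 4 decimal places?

0.8182

Segment tokens 18–28: measure, week, take, measure, no, which, light, take, wall, catch, seek
Segment N = 11, segment V = 9.
TTR = 9 / 11 = 0.8182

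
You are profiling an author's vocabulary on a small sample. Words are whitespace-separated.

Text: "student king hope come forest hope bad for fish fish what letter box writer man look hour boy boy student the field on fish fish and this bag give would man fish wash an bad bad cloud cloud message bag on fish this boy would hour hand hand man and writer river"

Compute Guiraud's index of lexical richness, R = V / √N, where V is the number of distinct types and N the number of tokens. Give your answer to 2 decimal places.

N = 52, V = 30.
√N = 7.211103
R = 30 / 7.211103 = 4.16

4.16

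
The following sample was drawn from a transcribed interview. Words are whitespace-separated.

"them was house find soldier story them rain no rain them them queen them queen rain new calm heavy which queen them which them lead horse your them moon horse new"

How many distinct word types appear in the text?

17

Distinct types: {calm, find, heavy, horse, house, lead, moon, new, no, queen, rain, soldier, story, them, was, which, your}
V = 17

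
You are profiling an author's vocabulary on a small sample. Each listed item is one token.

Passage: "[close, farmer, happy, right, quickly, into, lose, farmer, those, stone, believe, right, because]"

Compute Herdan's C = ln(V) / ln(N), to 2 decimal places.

N = 13, V = 11.
ln(V) = 2.397895, ln(N) = 2.564949
C = 2.397895 / 2.564949 = 0.93

0.93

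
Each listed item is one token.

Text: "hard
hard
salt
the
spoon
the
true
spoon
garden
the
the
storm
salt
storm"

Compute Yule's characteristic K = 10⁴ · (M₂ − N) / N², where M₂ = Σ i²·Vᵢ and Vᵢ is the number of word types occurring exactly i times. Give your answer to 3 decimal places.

Frequencies: the:4, hard:2, salt:2, spoon:2, storm:2, true:1, garden:1
N = 14. Frequency spectrum: V_1=2, V_2=4, V_4=1
M₂ = 1²·2 + 2²·4 + 4²·1 = 34
K = 10000 × (34 − 14) / 14² = 1020.408

1020.408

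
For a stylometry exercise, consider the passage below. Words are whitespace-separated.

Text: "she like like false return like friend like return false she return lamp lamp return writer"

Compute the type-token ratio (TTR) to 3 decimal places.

0.438

N = 16 tokens, V = 7 types.
TTR = V / N = 7 / 16 = 0.438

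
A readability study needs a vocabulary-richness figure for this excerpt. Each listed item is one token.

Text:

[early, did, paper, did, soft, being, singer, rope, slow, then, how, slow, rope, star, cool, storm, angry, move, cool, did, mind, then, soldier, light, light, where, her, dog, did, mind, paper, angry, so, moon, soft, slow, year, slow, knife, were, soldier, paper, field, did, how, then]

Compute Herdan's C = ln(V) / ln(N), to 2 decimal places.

0.86

N = 46, V = 27.
ln(V) = 3.295837, ln(N) = 3.828641
C = 3.295837 / 3.828641 = 0.86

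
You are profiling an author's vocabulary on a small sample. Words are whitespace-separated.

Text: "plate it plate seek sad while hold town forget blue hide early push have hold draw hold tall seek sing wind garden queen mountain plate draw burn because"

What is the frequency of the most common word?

Frequencies: plate:3, hold:3, seek:2, draw:2, it:1, sad:1, while:1, town:1, forget:1, blue:1, hide:1, early:1, push:1, have:1, tall:1, sing:1, wind:1, garden:1, queen:1, mountain:1, … (2 more, each freq 1)
Most common: 'plate' with frequency 3.

3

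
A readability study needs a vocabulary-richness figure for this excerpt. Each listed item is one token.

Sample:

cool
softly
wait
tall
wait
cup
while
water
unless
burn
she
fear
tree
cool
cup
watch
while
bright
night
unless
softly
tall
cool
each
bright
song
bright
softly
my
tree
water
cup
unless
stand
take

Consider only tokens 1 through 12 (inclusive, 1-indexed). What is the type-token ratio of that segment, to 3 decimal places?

Segment tokens 1–12: cool, softly, wait, tall, wait, cup, while, water, unless, burn, she, fear
Segment N = 12, segment V = 11.
TTR = 11 / 12 = 0.917

0.917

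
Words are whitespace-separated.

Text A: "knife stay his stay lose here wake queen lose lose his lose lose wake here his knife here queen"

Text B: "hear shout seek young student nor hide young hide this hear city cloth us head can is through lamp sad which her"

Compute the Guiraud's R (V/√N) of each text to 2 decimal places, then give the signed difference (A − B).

-2.44

A: V=7, N=19, R=1.61
B: V=19, N=22, R=4.05
Difference = 1.61 − 4.05 = -2.44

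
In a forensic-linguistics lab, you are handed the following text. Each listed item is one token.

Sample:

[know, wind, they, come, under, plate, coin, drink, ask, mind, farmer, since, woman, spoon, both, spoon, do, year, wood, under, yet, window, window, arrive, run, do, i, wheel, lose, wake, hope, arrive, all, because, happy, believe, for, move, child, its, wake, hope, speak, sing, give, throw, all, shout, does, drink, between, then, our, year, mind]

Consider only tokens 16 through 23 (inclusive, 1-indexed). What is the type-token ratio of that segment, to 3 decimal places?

Segment tokens 16–23: spoon, do, year, wood, under, yet, window, window
Segment N = 8, segment V = 7.
TTR = 7 / 8 = 0.875

0.875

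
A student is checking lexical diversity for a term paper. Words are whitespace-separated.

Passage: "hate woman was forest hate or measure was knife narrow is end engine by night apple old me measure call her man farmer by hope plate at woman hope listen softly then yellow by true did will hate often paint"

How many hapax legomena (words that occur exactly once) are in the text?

Frequencies: hate:3, by:3, woman:2, was:2, measure:2, hope:2, forest:1, or:1, knife:1, narrow:1, is:1, end:1, engine:1, night:1, apple:1, old:1, me:1, call:1, her:1, man:1, … (12 more, each freq 1)
Hapax (freq=1): apple, at, call, did, end, engine, farmer, forest, her, is, knife, listen, man, me, narrow, night, often, old, or, paint, plate, softly, then, true, will, yellow

26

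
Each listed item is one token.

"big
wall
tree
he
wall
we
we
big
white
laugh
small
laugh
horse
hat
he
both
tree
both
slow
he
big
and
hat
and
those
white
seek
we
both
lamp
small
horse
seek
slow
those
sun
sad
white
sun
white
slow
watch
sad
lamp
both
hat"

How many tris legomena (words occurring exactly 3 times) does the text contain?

Frequencies: white:4, both:4, big:3, he:3, we:3, hat:3, slow:3, wall:2, tree:2, laugh:2, small:2, horse:2, and:2, those:2, seek:2, lamp:2, sun:2, sad:2, watch:1
Words with frequency 3: big, hat, he, slow, we

5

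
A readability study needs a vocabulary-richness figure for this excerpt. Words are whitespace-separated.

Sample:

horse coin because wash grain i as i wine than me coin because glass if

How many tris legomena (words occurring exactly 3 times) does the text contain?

0

Frequencies: coin:2, because:2, i:2, horse:1, wash:1, grain:1, as:1, wine:1, than:1, me:1, glass:1, if:1
Words with frequency 3: (none)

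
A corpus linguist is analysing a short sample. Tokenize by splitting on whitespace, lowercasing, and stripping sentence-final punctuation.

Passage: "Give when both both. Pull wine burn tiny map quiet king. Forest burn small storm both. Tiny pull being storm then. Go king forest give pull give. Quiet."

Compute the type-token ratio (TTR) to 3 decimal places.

N = 28 tokens, V = 16 types.
TTR = V / N = 16 / 28 = 0.571

0.571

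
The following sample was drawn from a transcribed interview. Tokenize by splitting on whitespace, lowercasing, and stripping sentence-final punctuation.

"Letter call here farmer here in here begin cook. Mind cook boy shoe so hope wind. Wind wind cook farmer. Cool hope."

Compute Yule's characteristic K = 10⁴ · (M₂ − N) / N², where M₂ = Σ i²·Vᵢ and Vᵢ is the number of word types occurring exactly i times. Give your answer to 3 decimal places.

Frequencies: here:3, cook:3, wind:3, farmer:2, hope:2, letter:1, call:1, in:1, begin:1, mind:1, boy:1, shoe:1, so:1, cool:1
N = 22. Frequency spectrum: V_1=9, V_2=2, V_3=3
M₂ = 1²·9 + 2²·2 + 3²·3 = 44
K = 10000 × (44 − 22) / 22² = 454.545

454.545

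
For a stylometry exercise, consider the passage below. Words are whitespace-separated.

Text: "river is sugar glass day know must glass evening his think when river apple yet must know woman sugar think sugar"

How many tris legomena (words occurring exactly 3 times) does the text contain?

1

Frequencies: sugar:3, river:2, glass:2, know:2, must:2, think:2, is:1, day:1, evening:1, his:1, when:1, apple:1, yet:1, woman:1
Words with frequency 3: sugar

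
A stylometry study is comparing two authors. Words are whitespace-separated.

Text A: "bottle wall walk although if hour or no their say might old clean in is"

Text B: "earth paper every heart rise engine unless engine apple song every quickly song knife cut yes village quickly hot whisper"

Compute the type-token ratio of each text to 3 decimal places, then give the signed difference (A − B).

0.200

TTR(A) = 15/15 = 1.000
TTR(B) = 16/20 = 0.800
Difference = 1.000 − 0.800 = 0.200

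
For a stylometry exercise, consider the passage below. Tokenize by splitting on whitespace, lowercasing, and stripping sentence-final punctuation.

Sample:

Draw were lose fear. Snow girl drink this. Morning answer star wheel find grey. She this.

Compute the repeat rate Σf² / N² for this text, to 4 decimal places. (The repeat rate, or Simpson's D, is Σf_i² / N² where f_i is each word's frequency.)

0.0703

Frequencies: this:2, draw:1, were:1, lose:1, fear:1, snow:1, girl:1, drink:1, morning:1, answer:1, star:1, wheel:1, find:1, grey:1, she:1
Σf² = 18; N² = 256
Repeat rate = 18 / 256 = 0.0703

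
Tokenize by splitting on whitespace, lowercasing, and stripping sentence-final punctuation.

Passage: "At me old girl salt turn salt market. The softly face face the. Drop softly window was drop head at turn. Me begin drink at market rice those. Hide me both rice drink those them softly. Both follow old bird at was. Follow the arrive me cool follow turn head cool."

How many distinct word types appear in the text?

Distinct types: {arrive, at, begin, bird, both, cool, drink, drop, face, follow, girl, head, hide, market, me, old, rice, salt, softly, the, them, those, turn, was, window}
V = 25

25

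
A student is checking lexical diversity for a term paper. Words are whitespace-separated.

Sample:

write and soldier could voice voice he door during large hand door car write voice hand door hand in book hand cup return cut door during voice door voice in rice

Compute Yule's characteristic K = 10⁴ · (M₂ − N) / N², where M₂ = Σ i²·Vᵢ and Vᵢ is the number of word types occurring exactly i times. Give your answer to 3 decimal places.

Frequencies: voice:5, door:5, hand:4, write:2, during:2, in:2, and:1, soldier:1, could:1, he:1, large:1, car:1, book:1, cup:1, return:1, cut:1, rice:1
N = 31. Frequency spectrum: V_1=11, V_2=3, V_4=1, V_5=2
M₂ = 1²·11 + 2²·3 + 4²·1 + 5²·2 = 89
K = 10000 × (89 − 31) / 31² = 603.538

603.538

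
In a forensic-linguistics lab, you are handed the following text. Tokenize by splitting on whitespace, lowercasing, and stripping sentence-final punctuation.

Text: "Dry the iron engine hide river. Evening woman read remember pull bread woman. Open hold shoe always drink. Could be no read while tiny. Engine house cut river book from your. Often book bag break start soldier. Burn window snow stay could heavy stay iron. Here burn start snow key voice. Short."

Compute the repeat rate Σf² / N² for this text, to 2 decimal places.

0.03

Frequencies: iron:2, engine:2, river:2, woman:2, read:2, could:2, book:2, start:2, burn:2, snow:2, stay:2, dry:1, the:1, hide:1, evening:1, remember:1, pull:1, bread:1, open:1, hold:1, … (21 more, each freq 1)
Σf² = 74; N² = 2704
Repeat rate = 74 / 2704 = 0.03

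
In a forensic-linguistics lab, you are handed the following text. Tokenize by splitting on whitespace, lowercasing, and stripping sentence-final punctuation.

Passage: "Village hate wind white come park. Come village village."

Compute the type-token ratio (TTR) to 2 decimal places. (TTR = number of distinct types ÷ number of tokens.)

0.67

N = 9 tokens, V = 6 types.
TTR = V / N = 6 / 9 = 0.67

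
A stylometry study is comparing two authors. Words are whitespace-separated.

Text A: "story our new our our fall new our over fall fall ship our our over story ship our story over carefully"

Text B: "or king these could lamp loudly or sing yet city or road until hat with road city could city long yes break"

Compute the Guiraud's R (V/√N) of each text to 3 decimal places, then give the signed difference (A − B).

-1.883

A: V=7, N=21, R=1.528
B: V=16, N=22, R=3.411
Difference = 1.528 − 3.411 = -1.883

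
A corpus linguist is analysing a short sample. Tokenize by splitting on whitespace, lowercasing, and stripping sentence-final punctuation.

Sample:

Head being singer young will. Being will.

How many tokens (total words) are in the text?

7

Tokens: head, being, singer, young, will, being, will
N = 7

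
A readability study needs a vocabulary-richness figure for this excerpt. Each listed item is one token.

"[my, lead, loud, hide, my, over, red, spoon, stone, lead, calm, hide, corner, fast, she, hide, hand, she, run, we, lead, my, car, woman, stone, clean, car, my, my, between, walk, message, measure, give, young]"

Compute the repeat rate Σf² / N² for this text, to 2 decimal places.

Frequencies: my:5, lead:3, hide:3, stone:2, she:2, car:2, loud:1, over:1, red:1, spoon:1, calm:1, corner:1, fast:1, hand:1, run:1, we:1, woman:1, clean:1, between:1, walk:1, … (4 more, each freq 1)
Σf² = 73; N² = 1225
Repeat rate = 73 / 1225 = 0.06

0.06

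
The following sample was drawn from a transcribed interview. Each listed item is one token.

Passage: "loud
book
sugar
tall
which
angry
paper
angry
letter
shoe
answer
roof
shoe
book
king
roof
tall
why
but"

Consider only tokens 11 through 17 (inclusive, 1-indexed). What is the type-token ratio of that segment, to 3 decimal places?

Segment tokens 11–17: answer, roof, shoe, book, king, roof, tall
Segment N = 7, segment V = 6.
TTR = 6 / 7 = 0.857

0.857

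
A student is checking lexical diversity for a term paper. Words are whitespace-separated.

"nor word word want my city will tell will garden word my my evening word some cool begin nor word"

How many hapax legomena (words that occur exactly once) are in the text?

8

Frequencies: word:5, my:3, nor:2, will:2, want:1, city:1, tell:1, garden:1, evening:1, some:1, cool:1, begin:1
Hapax (freq=1): begin, city, cool, evening, garden, some, tell, want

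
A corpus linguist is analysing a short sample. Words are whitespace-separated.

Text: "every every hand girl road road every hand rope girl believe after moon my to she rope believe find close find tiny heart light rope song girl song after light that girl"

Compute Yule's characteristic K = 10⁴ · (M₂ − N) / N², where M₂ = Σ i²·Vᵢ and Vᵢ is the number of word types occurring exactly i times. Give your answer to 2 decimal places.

Frequencies: girl:4, every:3, rope:3, hand:2, road:2, believe:2, after:2, find:2, light:2, song:2, moon:1, my:1, to:1, she:1, close:1, tiny:1, heart:1, that:1
N = 32. Frequency spectrum: V_1=8, V_2=7, V_3=2, V_4=1
M₂ = 1²·8 + 2²·7 + 3²·2 + 4²·1 = 70
K = 10000 × (70 − 32) / 32² = 371.09

371.09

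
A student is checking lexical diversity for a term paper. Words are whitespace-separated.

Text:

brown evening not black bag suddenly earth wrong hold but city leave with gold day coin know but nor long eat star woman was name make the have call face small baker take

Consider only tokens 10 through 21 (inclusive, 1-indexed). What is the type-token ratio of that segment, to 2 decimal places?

0.92

Segment tokens 10–21: but, city, leave, with, gold, day, coin, know, but, nor, long, eat
Segment N = 12, segment V = 11.
TTR = 11 / 12 = 0.92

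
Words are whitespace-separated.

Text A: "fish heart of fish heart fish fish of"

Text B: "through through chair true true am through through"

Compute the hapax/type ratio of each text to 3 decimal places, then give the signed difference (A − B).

-0.500

A: hapax=0, V=3, ratio=0.000
B: hapax=2, V=4, ratio=0.500
Difference = 0.000 − 0.500 = -0.500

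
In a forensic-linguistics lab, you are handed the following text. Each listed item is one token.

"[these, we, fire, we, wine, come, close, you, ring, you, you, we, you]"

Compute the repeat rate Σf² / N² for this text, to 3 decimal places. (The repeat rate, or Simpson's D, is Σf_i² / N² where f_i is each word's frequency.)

0.183

Frequencies: you:4, we:3, these:1, fire:1, wine:1, come:1, close:1, ring:1
Σf² = 31; N² = 169
Repeat rate = 31 / 169 = 0.183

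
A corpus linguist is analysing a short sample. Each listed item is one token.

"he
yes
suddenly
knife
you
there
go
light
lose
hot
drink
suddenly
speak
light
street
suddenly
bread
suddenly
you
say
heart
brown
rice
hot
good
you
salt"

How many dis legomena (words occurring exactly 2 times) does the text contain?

2

Frequencies: suddenly:4, you:3, light:2, hot:2, he:1, yes:1, knife:1, there:1, go:1, lose:1, drink:1, speak:1, street:1, bread:1, say:1, heart:1, brown:1, rice:1, good:1, salt:1
Words with frequency 2: hot, light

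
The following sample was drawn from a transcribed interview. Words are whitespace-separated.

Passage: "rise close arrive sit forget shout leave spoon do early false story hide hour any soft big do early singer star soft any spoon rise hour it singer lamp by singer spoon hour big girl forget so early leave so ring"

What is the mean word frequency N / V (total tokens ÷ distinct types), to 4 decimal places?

1.6400

N = 41 tokens, V = 25 types.
Mean frequency = N / V = 41 / 25 = 1.6400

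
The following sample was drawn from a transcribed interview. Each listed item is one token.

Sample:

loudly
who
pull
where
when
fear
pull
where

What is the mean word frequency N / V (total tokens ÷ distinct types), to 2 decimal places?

1.33

N = 8 tokens, V = 6 types.
Mean frequency = N / V = 8 / 6 = 1.33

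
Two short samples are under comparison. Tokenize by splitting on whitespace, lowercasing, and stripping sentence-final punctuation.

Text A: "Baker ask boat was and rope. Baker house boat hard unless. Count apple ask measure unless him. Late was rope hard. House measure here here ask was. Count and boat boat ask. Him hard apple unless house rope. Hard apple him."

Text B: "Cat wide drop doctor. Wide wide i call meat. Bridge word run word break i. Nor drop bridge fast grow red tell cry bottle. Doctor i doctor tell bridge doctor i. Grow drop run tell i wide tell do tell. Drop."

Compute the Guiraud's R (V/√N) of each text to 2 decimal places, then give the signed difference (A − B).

-0.63

A: V=15, N=41, R=2.34
B: V=19, N=41, R=2.97
Difference = 2.34 − 2.97 = -0.63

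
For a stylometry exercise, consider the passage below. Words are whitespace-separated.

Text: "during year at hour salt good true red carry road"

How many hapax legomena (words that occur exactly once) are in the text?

10

Frequencies: during:1, year:1, at:1, hour:1, salt:1, good:1, true:1, red:1, carry:1, road:1
Hapax (freq=1): at, carry, during, good, hour, red, road, salt, true, year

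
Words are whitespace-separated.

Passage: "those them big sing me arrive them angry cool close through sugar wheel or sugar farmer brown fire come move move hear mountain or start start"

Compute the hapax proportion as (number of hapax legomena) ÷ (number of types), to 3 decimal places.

0.762

Frequencies: them:2, sugar:2, or:2, move:2, start:2, those:1, big:1, sing:1, me:1, arrive:1, angry:1, cool:1, close:1, through:1, wheel:1, farmer:1, brown:1, fire:1, come:1, hear:1, … (1 more, each freq 1)
Hapax count = 16; type count = 21.
Ratio = 16 / 21 = 0.762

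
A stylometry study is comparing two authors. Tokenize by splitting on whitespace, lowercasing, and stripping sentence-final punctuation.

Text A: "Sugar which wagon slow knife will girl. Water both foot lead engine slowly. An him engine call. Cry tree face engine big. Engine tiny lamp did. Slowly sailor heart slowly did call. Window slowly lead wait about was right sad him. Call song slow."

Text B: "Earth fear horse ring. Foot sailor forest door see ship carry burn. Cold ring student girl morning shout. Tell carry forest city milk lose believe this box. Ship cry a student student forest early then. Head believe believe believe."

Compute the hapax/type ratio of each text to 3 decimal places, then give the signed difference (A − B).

-0.012

A: hapax=25, V=32, ratio=0.781
B: hapax=23, V=29, ratio=0.793
Difference = 0.781 − 0.793 = -0.012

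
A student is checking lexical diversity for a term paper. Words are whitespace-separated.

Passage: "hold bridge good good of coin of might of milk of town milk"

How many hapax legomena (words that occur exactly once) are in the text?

5

Frequencies: of:4, good:2, milk:2, hold:1, bridge:1, coin:1, might:1, town:1
Hapax (freq=1): bridge, coin, hold, might, town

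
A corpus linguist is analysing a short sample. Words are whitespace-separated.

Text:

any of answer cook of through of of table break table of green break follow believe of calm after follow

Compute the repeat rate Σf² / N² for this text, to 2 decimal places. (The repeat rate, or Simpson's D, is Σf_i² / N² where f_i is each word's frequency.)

0.14

Frequencies: of:6, table:2, break:2, follow:2, any:1, answer:1, cook:1, through:1, green:1, believe:1, calm:1, after:1
Σf² = 56; N² = 400
Repeat rate = 56 / 400 = 0.14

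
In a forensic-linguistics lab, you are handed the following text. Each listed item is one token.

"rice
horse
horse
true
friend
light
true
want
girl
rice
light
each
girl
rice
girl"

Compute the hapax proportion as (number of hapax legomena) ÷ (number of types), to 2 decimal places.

0.38

Frequencies: rice:3, girl:3, horse:2, true:2, light:2, friend:1, want:1, each:1
Hapax count = 3; type count = 8.
Ratio = 3 / 8 = 0.38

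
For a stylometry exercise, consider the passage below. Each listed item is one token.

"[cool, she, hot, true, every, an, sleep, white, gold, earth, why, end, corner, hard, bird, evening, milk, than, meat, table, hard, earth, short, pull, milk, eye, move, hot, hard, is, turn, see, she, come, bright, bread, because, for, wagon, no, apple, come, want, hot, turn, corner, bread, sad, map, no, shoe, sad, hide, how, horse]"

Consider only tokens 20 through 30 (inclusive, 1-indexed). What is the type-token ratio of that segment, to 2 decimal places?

Segment tokens 20–30: table, hard, earth, short, pull, milk, eye, move, hot, hard, is
Segment N = 11, segment V = 10.
TTR = 10 / 11 = 0.91

0.91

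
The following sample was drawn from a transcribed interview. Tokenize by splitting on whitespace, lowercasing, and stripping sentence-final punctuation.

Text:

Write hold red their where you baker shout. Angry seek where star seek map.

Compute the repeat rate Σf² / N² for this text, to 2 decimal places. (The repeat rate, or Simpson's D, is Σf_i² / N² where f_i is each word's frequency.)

0.09

Frequencies: where:2, seek:2, write:1, hold:1, red:1, their:1, you:1, baker:1, shout:1, angry:1, star:1, map:1
Σf² = 18; N² = 196
Repeat rate = 18 / 196 = 0.09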